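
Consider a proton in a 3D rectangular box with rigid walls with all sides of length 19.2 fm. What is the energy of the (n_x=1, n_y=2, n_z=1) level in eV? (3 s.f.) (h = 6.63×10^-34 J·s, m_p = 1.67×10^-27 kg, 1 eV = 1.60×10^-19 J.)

E = 3.35×10^6 eV

For a 3D rectangular well E = (h²/8m_p)·Σ n_i²/L_i² = (6.63×10^-34)²/(8·1.67×10^-27) · [1²/(19.2 fm)² + 2²/(19.2 fm)² + 1²/(19.2 fm)²].
Evaluating gives E = 5.355×10^-13 J = 3.35×10^6 eV.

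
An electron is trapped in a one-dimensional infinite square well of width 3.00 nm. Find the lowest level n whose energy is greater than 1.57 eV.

E_1 = h²/(8m_eL²) = 6.694×10^-21 J = 0.04179 eV.
Need n² > 1.57/0.04179 = 37.57, i.e. n > 6.129.
The smallest integer satisfying this is n = 7.

n = 7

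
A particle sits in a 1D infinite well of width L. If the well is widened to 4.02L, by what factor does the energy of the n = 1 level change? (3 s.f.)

0.0619

E_n ∝ 1/L², so the energy scales by 1/4.02² = 0.0619.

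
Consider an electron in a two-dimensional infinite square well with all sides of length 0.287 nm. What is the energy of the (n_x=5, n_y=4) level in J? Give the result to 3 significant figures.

E = 3.00×10^-17 J

For a 2D rectangular well E = (h²/8m_e)·Σ n_i²/L_i² = (6.626×10^-34)²/(8·9.109×10^-31) · [5²/(0.287 nm)² + 4²/(0.287 nm)²].
Evaluating gives E = 3.00×10^-17 J.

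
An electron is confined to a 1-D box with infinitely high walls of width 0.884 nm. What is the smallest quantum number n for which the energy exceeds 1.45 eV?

E_1 = h²/(8m_eL²) = 7.710×10^-20 J = 0.4813 eV.
Need n² > 1.45/0.4813 = 3.013, i.e. n > 1.736.
The smallest integer satisfying this is n = 2.

n = 2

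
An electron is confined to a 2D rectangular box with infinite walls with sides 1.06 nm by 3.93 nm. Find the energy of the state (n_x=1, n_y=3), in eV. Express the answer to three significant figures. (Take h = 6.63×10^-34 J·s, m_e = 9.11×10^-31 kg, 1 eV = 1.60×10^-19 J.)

E = 0.555 eV

For a 2D rectangular well E = (h²/8m_e)·Σ n_i²/L_i² = (6.63×10^-34)²/(8·9.11×10^-31) · [1²/(1.06 nm)² + 3²/(3.93 nm)²].
Evaluating gives E = 8.883×10^-20 J = 0.555 eV.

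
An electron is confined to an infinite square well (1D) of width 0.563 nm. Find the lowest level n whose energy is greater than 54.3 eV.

n = 7

E_1 = h²/(8m_eL²) = 1.901×10^-19 J = 1.187 eV.
Need n² > 54.3/1.187 = 45.75, i.e. n > 6.764.
The smallest integer satisfying this is n = 7.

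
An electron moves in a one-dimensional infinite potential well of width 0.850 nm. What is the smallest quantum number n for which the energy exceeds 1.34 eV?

n = 2

E_1 = h²/(8m_eL²) = 8.339×10^-20 J = 0.5205 eV.
Need n² > 1.34/0.5205 = 2.574, i.e. n > 1.604.
The smallest integer satisfying this is n = 2.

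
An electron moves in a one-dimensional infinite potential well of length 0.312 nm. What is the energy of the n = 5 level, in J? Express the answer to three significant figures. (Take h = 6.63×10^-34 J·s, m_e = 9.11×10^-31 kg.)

For an infinite well E_n = n²h²/(8m_eL²), so E_1 = h²/(8m_eL²) = (6.63×10^-34)²/(8·9.11×10^-31·(3.12×10^-10 m)²) = 6.196×10^-19 J.
Then E_5 = 5²·E_1 = 25·6.196×10^-19 J = 1.55×10^-17 J.

E_5 = 1.55×10^-17 J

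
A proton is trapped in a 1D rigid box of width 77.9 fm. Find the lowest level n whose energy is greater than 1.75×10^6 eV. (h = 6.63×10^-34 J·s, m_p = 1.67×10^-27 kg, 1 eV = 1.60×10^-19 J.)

E_1 = h²/(8m_pL²) = 5.422×10^-15 J = 3.389×10^4 eV.
Need n² > 1.75×10^6/3.389×10^4 = 51.64, i.e. n > 7.186.
The smallest integer satisfying this is n = 8.

n = 8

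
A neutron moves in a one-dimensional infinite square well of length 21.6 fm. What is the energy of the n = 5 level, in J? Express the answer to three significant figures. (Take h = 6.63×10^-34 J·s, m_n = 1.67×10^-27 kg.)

E_5 = 1.76×10^-12 J

For an infinite well E_n = n²h²/(8m_nL²), so E_1 = h²/(8m_nL²) = (6.63×10^-34)²/(8·1.67×10^-27·(2.16×10^-14 m)²) = 7.052×10^-14 J.
Then E_5 = 5²·E_1 = 25·7.052×10^-14 J = 1.76×10^-12 J.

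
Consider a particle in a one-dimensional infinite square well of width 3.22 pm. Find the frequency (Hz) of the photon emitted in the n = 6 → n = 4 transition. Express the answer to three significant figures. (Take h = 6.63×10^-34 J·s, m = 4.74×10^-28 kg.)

E_1 = h²/(8mL²) = 1.118×10^-17 J and ΔE = (6² − 4²)E_1 = 2.236×10^-16 J.
f = ΔE/h = 2.236×10^-16/6.63×10^-34 = 3.37×10^17 Hz.

f = 3.37×10^17 Hz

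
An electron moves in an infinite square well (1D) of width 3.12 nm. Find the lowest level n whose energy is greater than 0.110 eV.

E_1 = h²/(8m_eL²) = 6.189×10^-21 J = 0.03863 eV.
Need n² > 0.110/0.03863 = 2.848, i.e. n > 1.688.
The smallest integer satisfying this is n = 2.

n = 2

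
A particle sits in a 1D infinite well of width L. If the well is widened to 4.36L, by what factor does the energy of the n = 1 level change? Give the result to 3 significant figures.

E_n ∝ 1/L², so the energy scales by 1/4.36² = 0.0526.

0.0526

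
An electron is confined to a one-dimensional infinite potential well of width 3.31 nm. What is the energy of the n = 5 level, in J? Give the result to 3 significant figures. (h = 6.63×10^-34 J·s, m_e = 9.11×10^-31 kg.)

E_5 = 1.38×10^-19 J

For an infinite well E_n = n²h²/(8m_eL²), so E_1 = h²/(8m_eL²) = (6.63×10^-34)²/(8·9.11×10^-31·(3.31×10^-9 m)²) = 5.505×10^-21 J.
Then E_5 = 5²·E_1 = 25·5.505×10^-21 J = 1.38×10^-19 J.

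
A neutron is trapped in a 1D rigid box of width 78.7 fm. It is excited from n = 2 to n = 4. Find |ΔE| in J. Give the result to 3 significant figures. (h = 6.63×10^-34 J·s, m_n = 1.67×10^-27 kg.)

|ΔE| = 6.37×10^-14 J

E_1 = h²/(8m_nL²) = 5.312×10^-15 J.
|ΔE| = |2² − 4²|·E_1 = 12·5.312×10^-15 J = 6.37×10^-14 J.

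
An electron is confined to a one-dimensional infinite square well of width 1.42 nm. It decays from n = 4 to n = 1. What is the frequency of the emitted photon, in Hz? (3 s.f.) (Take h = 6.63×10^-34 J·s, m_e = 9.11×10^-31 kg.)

f = 6.77×10^14 Hz

E_1 = h²/(8m_eL²) = 2.991×10^-20 J and ΔE = (4² − 1²)E_1 = 4.487×10^-19 J.
f = ΔE/h = 4.487×10^-19/6.63×10^-34 = 6.77×10^14 Hz.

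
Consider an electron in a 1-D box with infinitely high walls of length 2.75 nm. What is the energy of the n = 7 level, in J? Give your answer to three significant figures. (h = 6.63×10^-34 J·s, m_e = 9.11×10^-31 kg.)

For an infinite well E_n = n²h²/(8m_eL²), so E_1 = h²/(8m_eL²) = (6.63×10^-34)²/(8·9.11×10^-31·(2.75×10^-9 m)²) = 7.975×10^-21 J.
Then E_7 = 7²·E_1 = 49·7.975×10^-21 J = 3.91×10^-19 J.

E_7 = 3.91×10^-19 J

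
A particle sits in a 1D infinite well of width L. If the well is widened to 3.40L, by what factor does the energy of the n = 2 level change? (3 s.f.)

E_n ∝ 1/L², so the energy scales by 1/3.40² = 0.0865.

0.0865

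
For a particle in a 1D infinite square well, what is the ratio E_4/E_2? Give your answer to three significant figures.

E_n ∝ n², so E_4/E_2 = 4²/2² = 16/4 = 4.00.

4.00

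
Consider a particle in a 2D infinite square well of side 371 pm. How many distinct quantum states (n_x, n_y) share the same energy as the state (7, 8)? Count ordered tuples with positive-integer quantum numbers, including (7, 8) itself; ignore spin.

degeneracy = 2

The level has n_x² + n_y² = 113. The ordered positive-integer solutions are (7, 8), (8, 7).
That gives 2 states.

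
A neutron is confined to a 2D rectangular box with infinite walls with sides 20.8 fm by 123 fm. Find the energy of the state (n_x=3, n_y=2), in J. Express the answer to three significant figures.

For a 2D rectangular well E = (h²/8m_n)·Σ n_i²/L_i² = (6.626×10^-34)²/(8·1.675×10^-27) · [3²/(20.8 fm)² + 2²/(123 fm)²].
Evaluating gives E = 6.90×10^-13 J.

E = 6.90×10^-13 J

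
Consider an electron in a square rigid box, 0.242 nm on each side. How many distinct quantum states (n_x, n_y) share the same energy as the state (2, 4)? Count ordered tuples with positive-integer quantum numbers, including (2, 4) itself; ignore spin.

degeneracy = 2

The level has n_x² + n_y² = 20. The ordered positive-integer solutions are (2, 4), (4, 2).
That gives 2 states.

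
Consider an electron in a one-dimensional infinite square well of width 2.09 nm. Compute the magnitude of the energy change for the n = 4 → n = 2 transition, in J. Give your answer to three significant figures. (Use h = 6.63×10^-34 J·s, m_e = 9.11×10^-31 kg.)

|ΔE| = 1.66×10^-19 J

E_1 = h²/(8m_eL²) = 1.381×10^-20 J.
|ΔE| = |4² − 2²|·E_1 = 12·1.381×10^-20 J = 1.66×10^-19 J.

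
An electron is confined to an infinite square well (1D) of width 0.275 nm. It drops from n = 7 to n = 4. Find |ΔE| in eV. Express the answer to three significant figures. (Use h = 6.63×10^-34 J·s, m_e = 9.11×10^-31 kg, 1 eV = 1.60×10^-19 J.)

|ΔE| = 164 eV

E_1 = h²/(8m_eL²) = 7.975×10^-19 J.
|ΔE| = |7² − 4²|·E_1 = 33·7.975×10^-19 J = 2.632×10^-17 J = 164 eV.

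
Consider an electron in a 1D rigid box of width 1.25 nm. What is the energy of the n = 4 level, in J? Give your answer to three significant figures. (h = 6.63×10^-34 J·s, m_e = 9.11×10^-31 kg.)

E_4 = 6.18×10^-19 J

For an infinite well E_n = n²h²/(8m_eL²), so E_1 = h²/(8m_eL²) = (6.63×10^-34)²/(8·9.11×10^-31·(1.25×10^-9 m)²) = 3.860×10^-20 J.
Then E_4 = 4²·E_1 = 16·3.860×10^-20 J = 6.18×10^-19 J.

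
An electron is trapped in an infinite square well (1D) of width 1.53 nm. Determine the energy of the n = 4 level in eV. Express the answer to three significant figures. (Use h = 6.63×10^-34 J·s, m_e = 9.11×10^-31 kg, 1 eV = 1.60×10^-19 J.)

For an infinite well E_n = n²h²/(8m_eL²), so E_1 = h²/(8m_eL²) = (6.63×10^-34)²/(8·9.11×10^-31·(1.53×10^-9 m)²) = 2.577×10^-20 J.
Then E_4 = 4²·E_1 = 16·2.577×10^-20 J = 4.123×10^-19 J.
Converting, E_4 = 4.123×10^-19 J / (1.60×10^-19 J/eV) = 2.58 eV.

E_4 = 2.58 eV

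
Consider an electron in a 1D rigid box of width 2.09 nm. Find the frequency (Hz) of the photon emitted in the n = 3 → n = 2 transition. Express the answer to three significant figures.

f = 1.04×10^14 Hz

E_1 = h²/(8m_eL²) = 1.379×10^-20 J and ΔE = (3² − 2²)E_1 = 6.895×10^-20 J.
f = ΔE/h = 6.895×10^-20/6.626×10^-34 = 1.04×10^14 Hz.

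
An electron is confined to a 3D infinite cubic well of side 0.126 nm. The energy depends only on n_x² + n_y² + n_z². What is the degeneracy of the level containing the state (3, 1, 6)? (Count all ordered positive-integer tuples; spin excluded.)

The level has n_x² + n_y² + n_z² = 46. The ordered positive-integer solutions are (1, 3, 6), (1, 6, 3), (3, 1, 6), (3, 6, 1), (6, 1, 3), (6, 3, 1).
That gives 6 states.

degeneracy = 6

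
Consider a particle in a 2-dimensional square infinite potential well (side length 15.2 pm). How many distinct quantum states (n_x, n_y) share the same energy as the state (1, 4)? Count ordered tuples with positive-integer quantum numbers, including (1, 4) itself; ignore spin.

The level has n_x² + n_y² = 17. The ordered positive-integer solutions are (1, 4), (4, 1).
That gives 2 states.

degeneracy = 2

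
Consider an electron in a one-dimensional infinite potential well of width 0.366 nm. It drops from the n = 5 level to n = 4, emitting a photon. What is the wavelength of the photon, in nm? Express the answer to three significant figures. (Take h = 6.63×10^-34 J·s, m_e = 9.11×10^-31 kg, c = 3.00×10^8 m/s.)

λ = 49.1 nm

E_1 = h²/(8m_eL²) = 4.503×10^-19 J, so ΔE = (5² − 4²)E_1 = 4.053×10^-18 J.
λ = hc/ΔE = (6.63×10^-34·3.00×10^8)/4.053×10^-18 = 4.91×10^-8 m = 49.1 nm.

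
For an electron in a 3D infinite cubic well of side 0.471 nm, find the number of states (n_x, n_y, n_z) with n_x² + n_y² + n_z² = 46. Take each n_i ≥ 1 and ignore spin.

The level has n_x² + n_y² + n_z² = 46. The ordered positive-integer solutions are (1, 3, 6), (1, 6, 3), (3, 1, 6), (3, 6, 1), (6, 1, 3), (6, 3, 1).
That gives 6 states.

degeneracy = 6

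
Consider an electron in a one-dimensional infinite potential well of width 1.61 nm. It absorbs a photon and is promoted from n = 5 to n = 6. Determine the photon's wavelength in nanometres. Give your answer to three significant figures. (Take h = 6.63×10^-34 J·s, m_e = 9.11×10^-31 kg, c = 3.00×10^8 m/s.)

E_1 = h²/(8m_eL²) = 2.327×10^-20 J, so ΔE = (6² − 5²)E_1 = 2.560×10^-19 J.
λ = hc/ΔE = (6.63×10^-34·3.00×10^8)/2.560×10^-19 = 7.77×10^-7 m = 777 nm.

λ = 777 nm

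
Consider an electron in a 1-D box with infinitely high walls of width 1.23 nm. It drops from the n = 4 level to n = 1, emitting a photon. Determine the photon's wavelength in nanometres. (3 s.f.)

λ = 333 nm

E_1 = h²/(8m_eL²) = 3.982×10^-20 J, so ΔE = (4² − 1²)E_1 = 5.973×10^-19 J.
λ = hc/ΔE = (6.626×10^-34·2.998×10^8)/5.973×10^-19 = 3.33×10^-7 m = 333 nm.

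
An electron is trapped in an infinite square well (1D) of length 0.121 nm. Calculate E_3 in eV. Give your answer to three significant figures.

For an infinite well E_n = n²h²/(8m_eL²), so E_1 = h²/(8m_eL²) = (6.626×10^-34)²/(8·9.109×10^-31·(1.21×10^-10 m)²) = 4.115×10^-18 J.
Then E_3 = 3²·E_1 = 9·4.115×10^-18 J = 3.704×10^-17 J.
Converting, E_3 = 3.704×10^-17 J / (1.602×10^-19 J/eV) = 231 eV.

E_3 = 231 eV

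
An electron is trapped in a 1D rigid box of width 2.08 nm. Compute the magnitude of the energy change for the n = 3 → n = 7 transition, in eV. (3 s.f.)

|ΔE| = 3.48 eV

E_1 = h²/(8m_eL²) = 1.393×10^-20 J.
|ΔE| = |3² − 7²|·E_1 = 40·1.393×10^-20 J = 5.572×10^-19 J = 3.48 eV.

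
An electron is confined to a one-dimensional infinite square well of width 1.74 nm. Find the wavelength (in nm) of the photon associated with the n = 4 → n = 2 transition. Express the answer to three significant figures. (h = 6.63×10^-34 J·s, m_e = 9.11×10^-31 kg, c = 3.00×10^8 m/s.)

E_1 = h²/(8m_eL²) = 1.992×10^-20 J, so ΔE = (4² − 2²)E_1 = 2.390×10^-19 J.
λ = hc/ΔE = (6.63×10^-34·3.00×10^8)/2.390×10^-19 = 8.32×10^-7 m = 832 nm.

λ = 832 nm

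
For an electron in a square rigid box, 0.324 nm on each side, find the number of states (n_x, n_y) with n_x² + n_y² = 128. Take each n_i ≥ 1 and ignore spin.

The level has n_x² + n_y² = 128. The ordered positive-integer solutions are (8, 8).
That gives 1 state.

degeneracy = 1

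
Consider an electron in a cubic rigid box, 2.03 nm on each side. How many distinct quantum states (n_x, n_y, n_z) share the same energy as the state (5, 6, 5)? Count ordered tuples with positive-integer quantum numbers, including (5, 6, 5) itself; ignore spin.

The level has n_x² + n_y² + n_z² = 86. The ordered positive-integer solutions are (1, 2, 9), (1, 6, 7), (1, 7, 6), (1, 9, 2), (2, 1, 9), (2, 9, 1), (5, 5, 6), (5, 6, 5), (6, 1, 7), (6, 5, 5), (6, 7, 1), (7, 1, 6), (7, 6, 1), (9, 1, 2), (9, 2, 1).
That gives 15 states.

degeneracy = 15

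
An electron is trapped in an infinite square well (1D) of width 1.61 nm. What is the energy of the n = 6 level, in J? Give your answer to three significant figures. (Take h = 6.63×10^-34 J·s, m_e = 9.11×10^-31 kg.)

For an infinite well E_n = n²h²/(8m_eL²), so E_1 = h²/(8m_eL²) = (6.63×10^-34)²/(8·9.11×10^-31·(1.61×10^-9 m)²) = 2.327×10^-20 J.
Then E_6 = 6²·E_1 = 36·2.327×10^-20 J = 8.38×10^-19 J.

E_6 = 8.38×10^-19 J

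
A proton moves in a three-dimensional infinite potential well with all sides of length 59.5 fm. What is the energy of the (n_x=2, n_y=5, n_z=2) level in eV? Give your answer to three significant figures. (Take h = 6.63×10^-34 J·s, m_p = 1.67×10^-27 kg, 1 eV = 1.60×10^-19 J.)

E = 1.92×10^6 eV

For a 3D rectangular well E = (h²/8m_p)·Σ n_i²/L_i² = (6.63×10^-34)²/(8·1.67×10^-27) · [2²/(59.5 fm)² + 5²/(59.5 fm)² + 2²/(59.5 fm)²].
Evaluating gives E = 3.067×10^-13 J = 1.92×10^6 eV.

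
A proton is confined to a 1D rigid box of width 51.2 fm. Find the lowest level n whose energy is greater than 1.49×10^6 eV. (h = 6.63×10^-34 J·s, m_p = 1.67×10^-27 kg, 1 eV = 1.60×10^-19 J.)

E_1 = h²/(8m_pL²) = 1.255×10^-14 J = 7.844×10^4 eV.
Need n² > 1.49×10^6/7.844×10^4 = 19.00, i.e. n > 4.359.
The smallest integer satisfying this is n = 5.

n = 5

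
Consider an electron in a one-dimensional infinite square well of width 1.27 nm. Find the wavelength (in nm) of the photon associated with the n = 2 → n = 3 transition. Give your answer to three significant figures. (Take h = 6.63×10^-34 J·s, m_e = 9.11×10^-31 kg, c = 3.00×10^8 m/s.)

E_1 = h²/(8m_eL²) = 3.739×10^-20 J, so ΔE = (3² − 2²)E_1 = 1.870×10^-19 J.
λ = hc/ΔE = (6.63×10^-34·3.00×10^8)/1.870×10^-19 = 1.06×10^-6 m = 1.06×10^3 nm.

λ = 1.06×10^3 nm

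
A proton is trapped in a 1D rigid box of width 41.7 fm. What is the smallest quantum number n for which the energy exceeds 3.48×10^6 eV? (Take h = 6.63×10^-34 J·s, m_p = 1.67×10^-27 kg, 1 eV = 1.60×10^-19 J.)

E_1 = h²/(8m_pL²) = 1.892×10^-14 J = 1.182×10^5 eV.
Need n² > 3.48×10^6/1.182×10^5 = 29.44, i.e. n > 5.426.
The smallest integer satisfying this is n = 6.

n = 6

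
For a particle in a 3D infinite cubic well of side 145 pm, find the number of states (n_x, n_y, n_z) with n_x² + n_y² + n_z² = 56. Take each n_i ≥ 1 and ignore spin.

degeneracy = 6

The level has n_x² + n_y² + n_z² = 56. The ordered positive-integer solutions are (2, 4, 6), (2, 6, 4), (4, 2, 6), (4, 6, 2), (6, 2, 4), (6, 4, 2).
That gives 6 states.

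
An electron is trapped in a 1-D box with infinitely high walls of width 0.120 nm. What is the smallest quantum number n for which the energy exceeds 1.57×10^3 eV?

n = 8

E_1 = h²/(8m_eL²) = 4.184×10^-18 J = 26.12 eV.
Need n² > 1.57×10^3/26.12 = 60.11, i.e. n > 7.753.
The smallest integer satisfying this is n = 8.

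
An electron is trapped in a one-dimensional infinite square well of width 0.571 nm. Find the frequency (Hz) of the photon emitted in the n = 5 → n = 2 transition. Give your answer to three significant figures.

E_1 = h²/(8m_eL²) = 1.848×10^-19 J and ΔE = (5² − 2²)E_1 = 3.881×10^-18 J.
f = ΔE/h = 3.881×10^-18/6.626×10^-34 = 5.86×10^15 Hz.

f = 5.86×10^15 Hz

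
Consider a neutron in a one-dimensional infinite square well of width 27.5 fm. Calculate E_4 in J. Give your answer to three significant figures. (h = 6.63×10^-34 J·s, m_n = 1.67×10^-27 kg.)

E_4 = 6.96×10^-13 J

For an infinite well E_n = n²h²/(8m_nL²), so E_1 = h²/(8m_nL²) = (6.63×10^-34)²/(8·1.67×10^-27·(2.75×10^-14 m)²) = 4.351×10^-14 J.
Then E_4 = 4²·E_1 = 16·4.351×10^-14 J = 6.96×10^-13 J.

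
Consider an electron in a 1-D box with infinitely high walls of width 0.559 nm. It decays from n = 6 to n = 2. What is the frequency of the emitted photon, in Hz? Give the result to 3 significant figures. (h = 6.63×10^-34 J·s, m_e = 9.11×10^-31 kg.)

E_1 = h²/(8m_eL²) = 1.930×10^-19 J and ΔE = (6² − 2²)E_1 = 6.176×10^-18 J.
f = ΔE/h = 6.176×10^-18/6.63×10^-34 = 9.32×10^15 Hz.

f = 9.32×10^15 Hz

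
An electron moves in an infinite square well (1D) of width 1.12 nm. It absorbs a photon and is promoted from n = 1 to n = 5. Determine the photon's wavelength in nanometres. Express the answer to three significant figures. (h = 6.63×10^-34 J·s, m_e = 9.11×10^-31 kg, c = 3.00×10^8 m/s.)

λ = 172 nm

E_1 = h²/(8m_eL²) = 4.808×10^-20 J, so ΔE = (5² − 1²)E_1 = 1.154×10^-18 J.
λ = hc/ΔE = (6.63×10^-34·3.00×10^8)/1.154×10^-18 = 1.72×10^-7 m = 172 nm.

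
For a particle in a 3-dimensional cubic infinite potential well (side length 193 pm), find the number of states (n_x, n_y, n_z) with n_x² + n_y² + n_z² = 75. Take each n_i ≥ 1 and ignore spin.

degeneracy = 7

The level has n_x² + n_y² + n_z² = 75. The ordered positive-integer solutions are (1, 5, 7), (1, 7, 5), (5, 1, 7), (5, 5, 5), (5, 7, 1), (7, 1, 5), (7, 5, 1).
That gives 7 states.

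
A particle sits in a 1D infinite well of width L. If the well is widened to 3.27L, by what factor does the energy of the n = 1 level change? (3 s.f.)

0.0935

E_n ∝ 1/L², so the energy scales by 1/3.27² = 0.0935.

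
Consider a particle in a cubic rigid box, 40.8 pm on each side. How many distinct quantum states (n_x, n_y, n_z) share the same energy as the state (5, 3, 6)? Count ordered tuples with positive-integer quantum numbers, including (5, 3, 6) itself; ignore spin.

degeneracy = 6

The level has n_x² + n_y² + n_z² = 70. The ordered positive-integer solutions are (3, 5, 6), (3, 6, 5), (5, 3, 6), (5, 6, 3), (6, 3, 5), (6, 5, 3).
That gives 6 states.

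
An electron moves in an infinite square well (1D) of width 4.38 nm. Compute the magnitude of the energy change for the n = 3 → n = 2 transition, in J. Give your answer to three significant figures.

E_1 = h²/(8m_eL²) = 3.140×10^-21 J.
|ΔE| = |3² − 2²|·E_1 = 5·3.140×10^-21 J = 1.57×10^-20 J.

|ΔE| = 1.57×10^-20 J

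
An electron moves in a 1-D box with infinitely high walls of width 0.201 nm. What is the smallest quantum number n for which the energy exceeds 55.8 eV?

n = 3

E_1 = h²/(8m_eL²) = 1.491×10^-18 J = 9.307 eV.
Need n² > 55.8/9.307 = 5.995, i.e. n > 2.448.
The smallest integer satisfying this is n = 3.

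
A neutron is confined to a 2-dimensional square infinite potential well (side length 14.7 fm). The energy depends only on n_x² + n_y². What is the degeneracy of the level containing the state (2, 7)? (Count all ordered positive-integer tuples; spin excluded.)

degeneracy = 2

The level has n_x² + n_y² = 53. The ordered positive-integer solutions are (2, 7), (7, 2).
That gives 2 states.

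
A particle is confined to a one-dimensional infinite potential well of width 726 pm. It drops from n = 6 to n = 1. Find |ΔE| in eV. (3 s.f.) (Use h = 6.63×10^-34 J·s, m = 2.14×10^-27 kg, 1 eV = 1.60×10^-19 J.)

E_1 = h²/(8mL²) = 4.871×10^-23 J.
|ΔE| = |6² − 1²|·E_1 = 35·4.871×10^-23 J = 1.705×10^-21 J = 0.0107 eV.

|ΔE| = 0.0107 eV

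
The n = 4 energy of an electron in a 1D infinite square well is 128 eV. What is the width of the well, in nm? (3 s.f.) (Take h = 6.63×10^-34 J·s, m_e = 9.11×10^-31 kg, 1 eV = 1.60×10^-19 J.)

L = 0.217 nm

From E_n = n²h²/(8m_eL²), L = n·h/√(8m_eE_n).
E_4 = 128 eV = 2.048×10^-17 J, so L = 4·6.63×10^-34/√(8·9.11×10^-31·2.048×10^-17) = 2.17×10^-10 m = 0.217 nm.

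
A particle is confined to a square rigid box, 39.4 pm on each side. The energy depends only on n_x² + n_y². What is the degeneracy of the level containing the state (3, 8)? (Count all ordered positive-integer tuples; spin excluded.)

The level has n_x² + n_y² = 73. The ordered positive-integer solutions are (3, 8), (8, 3).
That gives 2 states.

degeneracy = 2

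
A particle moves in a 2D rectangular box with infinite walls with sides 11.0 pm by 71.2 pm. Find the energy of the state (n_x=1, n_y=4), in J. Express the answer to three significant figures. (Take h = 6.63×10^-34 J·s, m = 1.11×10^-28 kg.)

E = 5.65×10^-18 J

For a 2D rectangular well E = (h²/8m)·Σ n_i²/L_i² = (6.63×10^-34)²/(8·1.11×10^-28) · [1²/(11.0 pm)² + 4²/(71.2 pm)²].
Evaluating gives E = 5.65×10^-18 J.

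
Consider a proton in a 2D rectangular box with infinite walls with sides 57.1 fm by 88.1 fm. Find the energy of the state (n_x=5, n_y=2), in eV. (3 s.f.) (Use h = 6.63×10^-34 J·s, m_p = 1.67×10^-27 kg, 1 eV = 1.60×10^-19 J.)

E = 1.68×10^6 eV

For a 2D rectangular well E = (h²/8m_p)·Σ n_i²/L_i² = (6.63×10^-34)²/(8·1.67×10^-27) · [5²/(57.1 fm)² + 2²/(88.1 fm)²].
Evaluating gives E = 2.692×10^-13 J = 1.68×10^6 eV.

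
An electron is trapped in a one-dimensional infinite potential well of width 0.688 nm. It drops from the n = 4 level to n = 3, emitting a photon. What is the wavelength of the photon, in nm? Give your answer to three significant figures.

λ = 223 nm

E_1 = h²/(8m_eL²) = 1.273×10^-19 J, so ΔE = (4² − 3²)E_1 = 8.911×10^-19 J.
λ = hc/ΔE = (6.626×10^-34·2.998×10^8)/8.911×10^-19 = 2.23×10^-7 m = 223 nm.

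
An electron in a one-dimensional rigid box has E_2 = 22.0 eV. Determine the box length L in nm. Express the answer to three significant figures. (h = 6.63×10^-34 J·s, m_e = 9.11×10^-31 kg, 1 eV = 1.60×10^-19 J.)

From E_n = n²h²/(8m_eL²), L = n·h/√(8m_eE_n).
E_2 = 22.0 eV = 3.520×10^-18 J, so L = 2·6.63×10^-34/√(8·9.11×10^-31·3.520×10^-18) = 2.62×10^-10 m = 0.262 nm.

L = 0.262 nm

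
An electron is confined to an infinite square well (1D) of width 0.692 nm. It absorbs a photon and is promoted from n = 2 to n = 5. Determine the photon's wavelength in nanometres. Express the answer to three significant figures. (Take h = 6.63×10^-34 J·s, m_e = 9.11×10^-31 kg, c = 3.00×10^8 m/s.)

λ = 75.2 nm

E_1 = h²/(8m_eL²) = 1.260×10^-19 J, so ΔE = (5² − 2²)E_1 = 2.646×10^-18 J.
λ = hc/ΔE = (6.63×10^-34·3.00×10^8)/2.646×10^-18 = 7.52×10^-8 m = 75.2 nm.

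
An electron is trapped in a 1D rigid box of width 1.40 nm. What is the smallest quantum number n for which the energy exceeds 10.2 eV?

E_1 = h²/(8m_eL²) = 3.074×10^-20 J = 0.1919 eV.
Need n² > 10.2/0.1919 = 53.15, i.e. n > 7.290.
The smallest integer satisfying this is n = 8.

n = 8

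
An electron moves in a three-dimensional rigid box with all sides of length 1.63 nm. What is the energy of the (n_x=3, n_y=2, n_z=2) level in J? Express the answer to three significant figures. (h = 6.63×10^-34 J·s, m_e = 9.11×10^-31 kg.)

E = 3.86×10^-19 J

For a 3D rectangular well E = (h²/8m_e)·Σ n_i²/L_i² = (6.63×10^-34)²/(8·9.11×10^-31) · [3²/(1.63 nm)² + 2²/(1.63 nm)² + 2²/(1.63 nm)²].
Evaluating gives E = 3.86×10^-19 J.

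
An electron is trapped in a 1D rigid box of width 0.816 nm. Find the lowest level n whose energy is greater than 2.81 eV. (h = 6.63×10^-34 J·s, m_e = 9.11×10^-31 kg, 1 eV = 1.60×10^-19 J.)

n = 3

E_1 = h²/(8m_eL²) = 9.058×10^-20 J = 0.5661 eV.
Need n² > 2.81/0.5661 = 4.964, i.e. n > 2.228.
The smallest integer satisfying this is n = 3.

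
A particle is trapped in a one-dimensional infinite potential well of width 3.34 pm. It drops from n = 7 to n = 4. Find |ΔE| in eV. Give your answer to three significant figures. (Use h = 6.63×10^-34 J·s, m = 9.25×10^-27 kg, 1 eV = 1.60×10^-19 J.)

|ΔE| = 110 eV

E_1 = h²/(8mL²) = 5.325×10^-19 J.
|ΔE| = |7² − 4²|·E_1 = 33·5.325×10^-19 J = 1.757×10^-17 J = 110 eV.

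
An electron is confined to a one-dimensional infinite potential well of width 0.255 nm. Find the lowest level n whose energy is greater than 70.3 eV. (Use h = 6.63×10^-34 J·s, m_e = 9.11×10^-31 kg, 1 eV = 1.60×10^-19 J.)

E_1 = h²/(8m_eL²) = 9.276×10^-19 J = 5.798 eV.
Need n² > 70.3/5.798 = 12.12, i.e. n > 3.481.
The smallest integer satisfying this is n = 4.

n = 4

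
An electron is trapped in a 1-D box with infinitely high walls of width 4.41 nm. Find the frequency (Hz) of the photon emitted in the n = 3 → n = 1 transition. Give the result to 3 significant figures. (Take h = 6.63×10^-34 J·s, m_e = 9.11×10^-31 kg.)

E_1 = h²/(8m_eL²) = 3.101×10^-21 J and ΔE = (3² − 1²)E_1 = 2.481×10^-20 J.
f = ΔE/h = 2.481×10^-20/6.63×10^-34 = 3.74×10^13 Hz.

f = 3.74×10^13 Hz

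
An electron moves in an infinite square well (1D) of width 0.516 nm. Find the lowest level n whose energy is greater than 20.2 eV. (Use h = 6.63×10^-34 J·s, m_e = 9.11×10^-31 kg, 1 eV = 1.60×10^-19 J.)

E_1 = h²/(8m_eL²) = 2.265×10^-19 J = 1.416 eV.
Need n² > 20.2/1.416 = 14.27, i.e. n > 3.778.
The smallest integer satisfying this is n = 4.

n = 4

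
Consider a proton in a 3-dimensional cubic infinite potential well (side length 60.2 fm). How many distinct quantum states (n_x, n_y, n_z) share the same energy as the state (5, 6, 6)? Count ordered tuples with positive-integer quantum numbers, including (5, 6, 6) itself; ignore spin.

The level has n_x² + n_y² + n_z² = 97. The ordered positive-integer solutions are (5, 6, 6), (6, 5, 6), (6, 6, 5).
That gives 3 states.

degeneracy = 3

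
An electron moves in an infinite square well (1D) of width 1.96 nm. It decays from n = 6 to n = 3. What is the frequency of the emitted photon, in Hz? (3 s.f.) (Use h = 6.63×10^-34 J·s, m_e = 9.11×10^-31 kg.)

f = 6.39×10^14 Hz

E_1 = h²/(8m_eL²) = 1.570×10^-20 J and ΔE = (6² − 3²)E_1 = 4.239×10^-19 J.
f = ΔE/h = 4.239×10^-19/6.63×10^-34 = 6.39×10^14 Hz.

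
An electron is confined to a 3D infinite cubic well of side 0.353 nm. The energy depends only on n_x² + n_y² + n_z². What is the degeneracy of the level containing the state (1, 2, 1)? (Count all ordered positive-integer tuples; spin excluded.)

The level has n_x² + n_y² + n_z² = 6. The ordered positive-integer solutions are (1, 1, 2), (1, 2, 1), (2, 1, 1).
That gives 3 states.

degeneracy = 3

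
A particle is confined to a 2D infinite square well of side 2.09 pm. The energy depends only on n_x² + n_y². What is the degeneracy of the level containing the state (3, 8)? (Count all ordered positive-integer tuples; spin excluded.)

degeneracy = 2

The level has n_x² + n_y² = 73. The ordered positive-integer solutions are (3, 8), (8, 3).
That gives 2 states.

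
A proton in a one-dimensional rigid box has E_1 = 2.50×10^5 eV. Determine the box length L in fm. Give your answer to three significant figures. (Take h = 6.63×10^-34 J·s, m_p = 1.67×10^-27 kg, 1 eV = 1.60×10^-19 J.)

From E_n = n²h²/(8m_pL²), L = n·h/√(8m_pE_n).
E_1 = 2.50×10^5 eV = 4.000×10^-14 J, so L = 1·6.63×10^-34/√(8·1.67×10^-27·4.000×10^-14) = 2.87×10^-14 m = 28.7 fm.

L = 28.7 fm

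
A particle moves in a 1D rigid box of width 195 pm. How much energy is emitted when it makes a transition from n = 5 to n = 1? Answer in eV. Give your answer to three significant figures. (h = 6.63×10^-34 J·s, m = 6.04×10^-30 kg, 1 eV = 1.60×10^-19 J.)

|ΔE| = 35.9 eV

E_1 = h²/(8mL²) = 2.392×10^-19 J.
|ΔE| = |5² − 1²|·E_1 = 24·2.392×10^-19 J = 5.741×10^-18 J = 35.9 eV.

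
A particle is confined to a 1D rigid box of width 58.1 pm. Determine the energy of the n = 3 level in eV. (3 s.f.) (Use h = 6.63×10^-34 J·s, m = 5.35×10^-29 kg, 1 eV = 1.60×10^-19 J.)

For an infinite well E_n = n²h²/(8mL²), so E_1 = h²/(8mL²) = (6.63×10^-34)²/(8·5.35×10^-29·(5.81×10^-11 m)²) = 3.043×10^-19 J.
Then E_3 = 3²·E_1 = 9·3.043×10^-19 J = 2.739×10^-18 J.
Converting, E_3 = 2.739×10^-18 J / (1.60×10^-19 J/eV) = 17.1 eV.

E_3 = 17.1 eV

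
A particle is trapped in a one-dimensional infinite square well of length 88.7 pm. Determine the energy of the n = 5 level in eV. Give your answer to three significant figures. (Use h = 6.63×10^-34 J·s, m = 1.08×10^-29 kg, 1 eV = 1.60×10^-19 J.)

For an infinite well E_n = n²h²/(8mL²), so E_1 = h²/(8mL²) = (6.63×10^-34)²/(8·1.08×10^-29·(8.87×10^-11 m)²) = 6.466×10^-19 J.
Then E_5 = 5²·E_1 = 25·6.466×10^-19 J = 1.616×10^-17 J.
Converting, E_5 = 1.616×10^-17 J / (1.60×10^-19 J/eV) = 101 eV.

E_5 = 101 eV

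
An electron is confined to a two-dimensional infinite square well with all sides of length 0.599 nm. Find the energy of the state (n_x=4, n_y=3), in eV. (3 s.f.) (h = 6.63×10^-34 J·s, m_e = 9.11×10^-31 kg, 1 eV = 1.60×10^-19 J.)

E = 26.3 eV

For a 2D rectangular well E = (h²/8m_e)·Σ n_i²/L_i² = (6.63×10^-34)²/(8·9.11×10^-31) · [4²/(0.599 nm)² + 3²/(0.599 nm)²].
Evaluating gives E = 4.202×10^-18 J = 26.3 eV.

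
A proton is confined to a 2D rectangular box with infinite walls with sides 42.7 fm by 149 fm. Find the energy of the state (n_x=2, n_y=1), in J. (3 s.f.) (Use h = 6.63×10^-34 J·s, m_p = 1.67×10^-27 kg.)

For a 2D rectangular well E = (h²/8m_p)·Σ n_i²/L_i² = (6.63×10^-34)²/(8·1.67×10^-27) · [2²/(42.7 fm)² + 1²/(149 fm)²].
Evaluating gives E = 7.37×10^-14 J.

E = 7.37×10^-14 J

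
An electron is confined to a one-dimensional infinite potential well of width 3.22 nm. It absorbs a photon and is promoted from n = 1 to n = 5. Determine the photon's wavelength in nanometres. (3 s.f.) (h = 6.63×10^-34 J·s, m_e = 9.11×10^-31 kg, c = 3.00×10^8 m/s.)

E_1 = h²/(8m_eL²) = 5.817×10^-21 J, so ΔE = (5² − 1²)E_1 = 1.396×10^-19 J.
λ = hc/ΔE = (6.63×10^-34·3.00×10^8)/1.396×10^-19 = 1.42×10^-6 m = 1.42×10^3 nm.

λ = 1.42×10^3 nm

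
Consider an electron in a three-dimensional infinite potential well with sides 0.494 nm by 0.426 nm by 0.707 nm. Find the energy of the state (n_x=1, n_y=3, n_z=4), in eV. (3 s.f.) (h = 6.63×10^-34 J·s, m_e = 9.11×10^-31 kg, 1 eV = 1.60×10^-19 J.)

For a 3D rectangular well E = (h²/8m_e)·Σ n_i²/L_i² = (6.63×10^-34)²/(8·9.11×10^-31) · [1²/(0.494 nm)² + 3²/(0.426 nm)² + 4²/(0.707 nm)²].
Evaluating gives E = 5.169×10^-18 J = 32.3 eV.

E = 32.3 eV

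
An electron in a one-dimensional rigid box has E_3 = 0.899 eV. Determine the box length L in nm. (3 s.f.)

From E_n = n²h²/(8m_eL²), L = n·h/√(8m_eE_n).
E_3 = 0.899 eV = 1.440×10^-19 J, so L = 3·6.626×10^-34/√(8·9.109×10^-31·1.440×10^-19) = 1.94×10^-9 m = 1.94 nm.

L = 1.94 nm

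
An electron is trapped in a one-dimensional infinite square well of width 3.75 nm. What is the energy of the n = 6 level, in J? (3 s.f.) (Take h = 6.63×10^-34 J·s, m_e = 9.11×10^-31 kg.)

E_6 = 1.54×10^-19 J

For an infinite well E_n = n²h²/(8m_eL²), so E_1 = h²/(8m_eL²) = (6.63×10^-34)²/(8·9.11×10^-31·(3.75×10^-9 m)²) = 4.289×10^-21 J.
Then E_6 = 6²·E_1 = 36·4.289×10^-21 J = 1.54×10^-19 J.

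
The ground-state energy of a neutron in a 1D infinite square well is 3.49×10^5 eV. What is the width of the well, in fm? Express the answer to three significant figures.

L = 24.2 fm

From E_n = n²h²/(8m_nL²), L = n·h/√(8m_nE_n).
E_1 = 3.49×10^5 eV = 5.591×10^-14 J, so L = 1·6.626×10^-34/√(8·1.675×10^-27·5.591×10^-14) = 2.42×10^-14 m = 24.2 fm.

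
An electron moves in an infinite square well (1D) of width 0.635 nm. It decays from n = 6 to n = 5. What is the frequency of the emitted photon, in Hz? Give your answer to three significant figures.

f = 2.48×10^15 Hz

E_1 = h²/(8m_eL²) = 1.494×10^-19 J and ΔE = (6² − 5²)E_1 = 1.643×10^-18 J.
f = ΔE/h = 1.643×10^-18/6.626×10^-34 = 2.48×10^15 Hz.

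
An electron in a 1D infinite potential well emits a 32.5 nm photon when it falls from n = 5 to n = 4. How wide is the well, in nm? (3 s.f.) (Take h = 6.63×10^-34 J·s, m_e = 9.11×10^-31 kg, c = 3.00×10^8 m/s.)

L = 0.298 nm

The photon carries ΔE = hc/λ = 6.63×10^-34·3.00×10^8/3.25×10^-8 m = 6.120×10^-18 J.
Since ΔE = (5² − 4²)E_1, E_1 = 6.800×10^-19 J, and L = h/√(8m_eE_1) = 2.98×10^-10 m = 0.298 nm.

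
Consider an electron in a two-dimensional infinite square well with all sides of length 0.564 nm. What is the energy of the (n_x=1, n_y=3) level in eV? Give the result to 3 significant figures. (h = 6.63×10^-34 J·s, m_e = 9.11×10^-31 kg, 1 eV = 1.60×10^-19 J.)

E = 11.9 eV

For a 2D rectangular well E = (h²/8m_e)·Σ n_i²/L_i² = (6.63×10^-34)²/(8·9.11×10^-31) · [1²/(0.564 nm)² + 3²/(0.564 nm)²].
Evaluating gives E = 1.896×10^-18 J = 11.9 eV.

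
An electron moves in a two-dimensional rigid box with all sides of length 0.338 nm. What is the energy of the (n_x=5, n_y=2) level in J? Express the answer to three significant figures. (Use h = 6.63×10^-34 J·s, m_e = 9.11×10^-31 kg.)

For a 2D rectangular well E = (h²/8m_e)·Σ n_i²/L_i² = (6.63×10^-34)²/(8·9.11×10^-31) · [5²/(0.338 nm)² + 2²/(0.338 nm)²].
Evaluating gives E = 1.53×10^-17 J.

E = 1.53×10^-17 J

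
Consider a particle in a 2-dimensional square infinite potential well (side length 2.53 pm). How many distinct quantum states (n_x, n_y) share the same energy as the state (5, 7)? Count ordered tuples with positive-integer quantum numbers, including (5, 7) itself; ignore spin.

degeneracy = 2

The level has n_x² + n_y² = 74. The ordered positive-integer solutions are (5, 7), (7, 5).
That gives 2 states.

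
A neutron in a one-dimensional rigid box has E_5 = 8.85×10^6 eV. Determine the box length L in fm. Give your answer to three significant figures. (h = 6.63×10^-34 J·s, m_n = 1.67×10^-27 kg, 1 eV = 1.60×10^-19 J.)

L = 24.1 fm

From E_n = n²h²/(8m_nL²), L = n·h/√(8m_nE_n).
E_5 = 8.85×10^6 eV = 1.416×10^-12 J, so L = 5·6.63×10^-34/√(8·1.67×10^-27·1.416×10^-12) = 2.41×10^-14 m = 24.1 fm.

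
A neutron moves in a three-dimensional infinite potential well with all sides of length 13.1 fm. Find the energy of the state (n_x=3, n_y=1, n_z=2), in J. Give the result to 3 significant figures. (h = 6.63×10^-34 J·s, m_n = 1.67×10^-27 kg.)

E = 2.68×10^-12 J

For a 3D rectangular well E = (h²/8m_n)·Σ n_i²/L_i² = (6.63×10^-34)²/(8·1.67×10^-27) · [3²/(13.1 fm)² + 1²/(13.1 fm)² + 2²/(13.1 fm)²].
Evaluating gives E = 2.68×10^-12 J.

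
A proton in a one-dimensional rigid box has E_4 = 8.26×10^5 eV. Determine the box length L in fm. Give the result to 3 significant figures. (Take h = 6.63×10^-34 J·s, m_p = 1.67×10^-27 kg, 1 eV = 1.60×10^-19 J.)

From E_n = n²h²/(8m_pL²), L = n·h/√(8m_pE_n).
E_4 = 8.26×10^5 eV = 1.322×10^-13 J, so L = 4·6.63×10^-34/√(8·1.67×10^-27·1.322×10^-13) = 6.31×10^-14 m = 63.1 fm.

L = 63.1 fm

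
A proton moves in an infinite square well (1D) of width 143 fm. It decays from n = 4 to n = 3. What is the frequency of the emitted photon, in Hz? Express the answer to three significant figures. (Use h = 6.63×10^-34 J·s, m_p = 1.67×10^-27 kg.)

E_1 = h²/(8m_pL²) = 1.609×10^-15 J and ΔE = (4² − 3²)E_1 = 1.126×10^-14 J.
f = ΔE/h = 1.126×10^-14/6.63×10^-34 = 1.70×10^19 Hz.

f = 1.70×10^19 Hz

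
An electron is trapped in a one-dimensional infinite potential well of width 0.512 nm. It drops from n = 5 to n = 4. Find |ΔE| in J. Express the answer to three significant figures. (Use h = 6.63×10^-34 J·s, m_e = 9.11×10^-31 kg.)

|ΔE| = 2.07×10^-18 J

E_1 = h²/(8m_eL²) = 2.301×10^-19 J.
|ΔE| = |5² − 4²|·E_1 = 9·2.301×10^-19 J = 2.07×10^-18 J.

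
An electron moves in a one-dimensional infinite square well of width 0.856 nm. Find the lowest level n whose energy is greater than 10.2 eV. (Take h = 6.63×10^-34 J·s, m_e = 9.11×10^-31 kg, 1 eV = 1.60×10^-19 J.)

n = 5

E_1 = h²/(8m_eL²) = 8.231×10^-20 J = 0.5144 eV.
Need n² > 10.2/0.5144 = 19.83, i.e. n > 4.453.
The smallest integer satisfying this is n = 5.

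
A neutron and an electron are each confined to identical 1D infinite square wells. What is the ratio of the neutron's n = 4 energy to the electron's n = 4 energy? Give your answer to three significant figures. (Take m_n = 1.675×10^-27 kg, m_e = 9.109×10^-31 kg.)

5.44×10^-4

E_n ∝ 1/m at fixed n and L, so the ratio is m_e/m_n = 9.109×10^-31/1.675×10^-27 = 5.44×10^-4.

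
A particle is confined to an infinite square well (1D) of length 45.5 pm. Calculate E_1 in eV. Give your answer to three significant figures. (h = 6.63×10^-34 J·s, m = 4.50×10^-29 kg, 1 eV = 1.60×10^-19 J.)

For an infinite well E_n = n²h²/(8mL²), so E_1 = h²/(8mL²) = (6.63×10^-34)²/(8·4.50×10^-29·(4.55×10^-11 m)²) = 5.898×10^-19 J.
Converting, E_1 = 5.898×10^-19 J / (1.60×10^-19 J/eV) = 3.69 eV.

E_1 = 3.69 eV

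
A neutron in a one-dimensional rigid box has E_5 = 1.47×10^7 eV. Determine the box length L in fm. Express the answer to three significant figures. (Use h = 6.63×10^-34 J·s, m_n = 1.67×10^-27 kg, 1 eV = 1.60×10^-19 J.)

L = 18.7 fm

From E_n = n²h²/(8m_nL²), L = n·h/√(8m_nE_n).
E_5 = 1.47×10^7 eV = 2.352×10^-12 J, so L = 5·6.63×10^-34/√(8·1.67×10^-27·2.352×10^-12) = 1.87×10^-14 m = 18.7 fm.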